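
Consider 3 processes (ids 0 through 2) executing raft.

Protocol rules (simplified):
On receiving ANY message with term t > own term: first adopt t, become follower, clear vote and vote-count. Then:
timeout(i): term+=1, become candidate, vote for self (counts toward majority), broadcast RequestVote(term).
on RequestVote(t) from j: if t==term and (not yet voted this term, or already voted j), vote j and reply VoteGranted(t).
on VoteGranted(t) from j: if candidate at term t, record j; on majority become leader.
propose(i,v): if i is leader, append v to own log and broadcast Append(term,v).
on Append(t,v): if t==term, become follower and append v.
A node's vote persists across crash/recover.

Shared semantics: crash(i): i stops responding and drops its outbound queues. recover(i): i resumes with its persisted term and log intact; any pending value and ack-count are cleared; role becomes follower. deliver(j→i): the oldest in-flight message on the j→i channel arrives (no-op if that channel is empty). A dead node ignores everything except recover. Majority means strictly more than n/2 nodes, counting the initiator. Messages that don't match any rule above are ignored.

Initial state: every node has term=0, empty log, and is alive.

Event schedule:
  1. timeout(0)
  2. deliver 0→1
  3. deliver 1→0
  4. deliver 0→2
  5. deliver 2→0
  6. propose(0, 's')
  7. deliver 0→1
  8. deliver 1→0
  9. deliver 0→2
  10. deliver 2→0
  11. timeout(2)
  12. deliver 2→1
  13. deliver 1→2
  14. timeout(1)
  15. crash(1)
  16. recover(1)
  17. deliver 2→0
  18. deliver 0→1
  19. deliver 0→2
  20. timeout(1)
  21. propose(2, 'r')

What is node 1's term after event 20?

4

[1] timeout(0) → N0(cand t1 [-])
[2] deliver 0→1 → N1(foll t1 [-])
[3] deliver 1→0 → N0(lead t1 [-])
[4] deliver 0→2 → N2(foll t1 [-])
[5] deliver 2→0 → ∅
[6] propose(0,'s') → N0(lead t1 [s])
[7] deliver 0→1 → N1(foll t1 [s])
[8] deliver 1→0 → ∅
[9] deliver 0→2 → N2(foll t1 [s])
[10] deliver 2→0 → ∅
[11] timeout(2) → N2(cand t2 [s])
[12] deliver 2→1 → N1(foll t2 [s])
[13] deliver 1→2 → N2(lead t2 [s])
[14] timeout(1) → N1(cand t3 [s])
[15] crash(1) → N1(✗cand t3 [s])
[16] recover(1) → N1(foll t3 [s])
[17] deliver 2→0 → N0(foll t2 [s])
[18] deliver 0→1 → ∅
[19] deliver 0→2 → ∅
[20] timeout(1) → N1(cand t4 [s])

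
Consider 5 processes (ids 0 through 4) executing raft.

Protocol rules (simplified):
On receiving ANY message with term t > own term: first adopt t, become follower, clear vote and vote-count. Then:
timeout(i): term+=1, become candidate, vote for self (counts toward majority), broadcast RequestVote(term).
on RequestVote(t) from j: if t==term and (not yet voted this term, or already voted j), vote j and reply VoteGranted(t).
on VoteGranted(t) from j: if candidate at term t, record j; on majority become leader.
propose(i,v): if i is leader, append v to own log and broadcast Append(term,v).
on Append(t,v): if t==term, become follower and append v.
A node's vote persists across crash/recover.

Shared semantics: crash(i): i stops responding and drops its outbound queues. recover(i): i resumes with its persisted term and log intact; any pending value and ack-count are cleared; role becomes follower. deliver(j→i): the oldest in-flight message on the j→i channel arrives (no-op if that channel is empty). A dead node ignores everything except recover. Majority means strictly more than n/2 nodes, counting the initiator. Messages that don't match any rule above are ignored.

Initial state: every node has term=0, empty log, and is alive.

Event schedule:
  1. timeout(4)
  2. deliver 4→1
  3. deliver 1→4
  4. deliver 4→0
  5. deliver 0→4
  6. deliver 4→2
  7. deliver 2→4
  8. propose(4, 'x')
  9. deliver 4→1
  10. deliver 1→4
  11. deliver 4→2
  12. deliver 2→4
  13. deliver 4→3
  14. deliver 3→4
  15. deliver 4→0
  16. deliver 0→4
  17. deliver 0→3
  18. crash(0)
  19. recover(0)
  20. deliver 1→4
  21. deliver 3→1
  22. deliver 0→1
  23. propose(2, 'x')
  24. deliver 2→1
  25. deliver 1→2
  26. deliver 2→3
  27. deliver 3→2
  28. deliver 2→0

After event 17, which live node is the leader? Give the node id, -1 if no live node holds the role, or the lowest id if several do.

4

step 1 timeout(4): 4={cand,t=1,log=-}
step 2 deliver 4→1: 1={foll,t=1,log=-}
step 3 deliver 1→4: —
step 4 deliver 4→0: 0={foll,t=1,log=-}
step 5 deliver 0→4: 4={lead,t=1,log=-}
step 6 deliver 4→2: 2={foll,t=1,log=-}
step 7 deliver 2→4: —
step 8 propose(4,'x'): 4={lead,t=1,log=x}
step 9 deliver 4→1: 1={foll,t=1,log=x}
step 10 deliver 1→4: —
step 11 deliver 4→2: 2={foll,t=1,log=x}
step 12 deliver 2→4: —
step 13 deliver 4→3: 3={foll,t=1,log=-}
step 14 deliver 3→4: —
step 15 deliver 4→0: 0={foll,t=1,log=x}
step 16 deliver 0→4: —
step 17 deliver 0→3: —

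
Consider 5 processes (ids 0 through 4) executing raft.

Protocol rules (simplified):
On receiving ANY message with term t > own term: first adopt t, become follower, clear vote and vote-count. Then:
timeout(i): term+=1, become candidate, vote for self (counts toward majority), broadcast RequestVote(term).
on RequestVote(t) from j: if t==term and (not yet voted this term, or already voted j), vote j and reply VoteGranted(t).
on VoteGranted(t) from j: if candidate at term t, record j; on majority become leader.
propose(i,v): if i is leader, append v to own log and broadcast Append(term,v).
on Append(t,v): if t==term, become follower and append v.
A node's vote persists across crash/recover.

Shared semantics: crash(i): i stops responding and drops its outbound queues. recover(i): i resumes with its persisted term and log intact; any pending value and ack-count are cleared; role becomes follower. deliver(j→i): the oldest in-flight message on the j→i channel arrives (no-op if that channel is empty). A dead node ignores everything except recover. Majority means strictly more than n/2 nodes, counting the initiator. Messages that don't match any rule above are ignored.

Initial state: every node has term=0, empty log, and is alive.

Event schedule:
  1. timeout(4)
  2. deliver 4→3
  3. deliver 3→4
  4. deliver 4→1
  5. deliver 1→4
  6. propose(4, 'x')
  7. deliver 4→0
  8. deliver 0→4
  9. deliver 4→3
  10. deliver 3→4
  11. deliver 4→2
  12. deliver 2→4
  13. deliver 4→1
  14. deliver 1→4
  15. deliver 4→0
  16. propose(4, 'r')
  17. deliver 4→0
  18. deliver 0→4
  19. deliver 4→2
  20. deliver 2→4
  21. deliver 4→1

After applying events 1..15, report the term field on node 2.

1. timeout(4):  <4:cand t1 ->
2. deliver 4→3:  <3:foll t1 ->
3. deliver 3→4:  nop
4. deliver 4→1:  <1:foll t1 ->
5. deliver 1→4:  <4:lead t1 ->
6. propose(4,'x'):  <4:lead t1 x>
7. deliver 4→0:  <0:foll t1 ->
8. deliver 0→4:  nop
9. deliver 4→3:  <3:foll t1 x>
10. deliver 3→4:  nop
11. deliver 4→2:  <2:foll t1 ->
12. deliver 2→4:  nop
13. deliver 4→1:  <1:foll t1 x>
14. deliver 1→4:  nop
15. deliver 4→0:  <0:foll t1 x>

1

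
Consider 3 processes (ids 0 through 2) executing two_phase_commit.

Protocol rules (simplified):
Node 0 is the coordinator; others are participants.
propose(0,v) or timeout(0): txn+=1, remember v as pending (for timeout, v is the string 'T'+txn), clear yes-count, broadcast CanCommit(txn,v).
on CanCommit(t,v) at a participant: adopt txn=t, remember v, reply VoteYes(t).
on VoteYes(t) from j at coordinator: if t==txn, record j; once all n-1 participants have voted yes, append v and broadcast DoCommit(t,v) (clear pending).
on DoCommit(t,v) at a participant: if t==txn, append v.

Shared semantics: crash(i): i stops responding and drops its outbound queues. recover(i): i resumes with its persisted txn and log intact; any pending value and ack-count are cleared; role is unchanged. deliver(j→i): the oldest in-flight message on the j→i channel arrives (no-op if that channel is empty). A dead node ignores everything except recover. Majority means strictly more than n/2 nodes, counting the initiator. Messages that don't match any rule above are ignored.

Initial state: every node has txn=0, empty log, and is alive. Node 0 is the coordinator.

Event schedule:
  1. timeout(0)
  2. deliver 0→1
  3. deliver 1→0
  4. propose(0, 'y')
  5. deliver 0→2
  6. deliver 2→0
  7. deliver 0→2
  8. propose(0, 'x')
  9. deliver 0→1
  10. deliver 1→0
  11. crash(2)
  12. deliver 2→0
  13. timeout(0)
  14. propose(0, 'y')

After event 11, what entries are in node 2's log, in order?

empty

step 1 timeout(0): 0={coor,t=1,log=-}
step 2 deliver 0→1: 1={part,t=1,log=-}
step 3 deliver 1→0: —
step 4 propose(0,'y'): 0={coor,t=2,log=-}
step 5 deliver 0→2: 2={part,t=1,log=-}
step 6 deliver 2→0: —
step 7 deliver 0→2: 2={part,t=2,log=-}
step 8 propose(0,'x'): 0={coor,t=3,log=-}
step 9 deliver 0→1: 1={part,t=2,log=-}
step 10 deliver 1→0: —
step 11 crash(2): 2={✗part,t=2,log=-}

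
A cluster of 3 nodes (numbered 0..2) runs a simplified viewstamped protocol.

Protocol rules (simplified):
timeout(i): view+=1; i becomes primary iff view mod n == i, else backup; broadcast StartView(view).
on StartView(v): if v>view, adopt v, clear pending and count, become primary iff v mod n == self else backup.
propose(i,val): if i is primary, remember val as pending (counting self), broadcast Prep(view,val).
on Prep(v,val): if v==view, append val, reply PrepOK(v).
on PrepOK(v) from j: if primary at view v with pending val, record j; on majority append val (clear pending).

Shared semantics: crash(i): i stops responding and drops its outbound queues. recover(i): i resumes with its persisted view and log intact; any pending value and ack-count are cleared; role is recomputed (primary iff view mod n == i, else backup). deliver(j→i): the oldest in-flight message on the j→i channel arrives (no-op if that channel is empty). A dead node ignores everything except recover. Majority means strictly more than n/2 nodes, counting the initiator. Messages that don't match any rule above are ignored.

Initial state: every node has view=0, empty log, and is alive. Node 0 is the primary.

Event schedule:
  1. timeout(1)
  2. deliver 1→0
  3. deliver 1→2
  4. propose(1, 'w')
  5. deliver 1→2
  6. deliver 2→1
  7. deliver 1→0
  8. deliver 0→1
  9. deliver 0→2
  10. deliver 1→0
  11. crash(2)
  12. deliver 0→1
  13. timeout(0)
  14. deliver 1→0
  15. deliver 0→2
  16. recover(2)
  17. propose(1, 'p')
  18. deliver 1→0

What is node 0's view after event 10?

1

step 1 timeout(1): 1={prim,v=1,log=-}
step 2 deliver 1→0: 0={back,v=1,log=-}
step 3 deliver 1→2: 2={back,v=1,log=-}
step 4 propose(1,'w'): —
step 5 deliver 1→2: 2={back,v=1,log=w}
step 6 deliver 2→1: 1={prim,v=1,log=w}
step 7 deliver 1→0: 0={back,v=1,log=w}
step 8 deliver 0→1: —
step 9 deliver 0→2: —
step 10 deliver 1→0: —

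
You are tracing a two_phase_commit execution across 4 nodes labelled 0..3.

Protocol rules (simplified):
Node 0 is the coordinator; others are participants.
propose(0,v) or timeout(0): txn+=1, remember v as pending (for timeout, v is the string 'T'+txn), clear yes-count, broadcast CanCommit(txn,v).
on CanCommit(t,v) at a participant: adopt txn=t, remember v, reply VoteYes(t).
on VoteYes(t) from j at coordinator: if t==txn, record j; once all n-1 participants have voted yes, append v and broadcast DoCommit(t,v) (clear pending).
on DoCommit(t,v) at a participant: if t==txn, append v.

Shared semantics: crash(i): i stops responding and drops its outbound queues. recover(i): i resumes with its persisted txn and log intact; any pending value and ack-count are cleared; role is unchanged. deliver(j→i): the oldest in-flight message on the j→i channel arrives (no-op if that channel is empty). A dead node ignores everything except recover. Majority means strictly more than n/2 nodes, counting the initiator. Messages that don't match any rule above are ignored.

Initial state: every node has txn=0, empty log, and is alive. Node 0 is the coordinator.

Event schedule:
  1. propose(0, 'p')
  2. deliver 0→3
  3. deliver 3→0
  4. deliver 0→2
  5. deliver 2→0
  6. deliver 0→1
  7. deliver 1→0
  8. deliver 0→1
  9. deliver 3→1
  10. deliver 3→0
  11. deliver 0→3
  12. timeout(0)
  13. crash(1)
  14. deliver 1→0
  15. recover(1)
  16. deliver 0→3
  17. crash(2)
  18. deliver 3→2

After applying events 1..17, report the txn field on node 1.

1. propose(0,'p'):  <0:coor t1 ->
2. deliver 0→3:  <3:part t1 ->
3. deliver 3→0:  nop
4. deliver 0→2:  <2:part t1 ->
5. deliver 2→0:  nop
6. deliver 0→1:  <1:part t1 ->
7. deliver 1→0:  <0:coor t1 p>
8. deliver 0→1:  <1:part t1 p>
9. deliver 3→1:  nop
10. deliver 3→0:  nop
11. deliver 0→3:  <3:part t1 p>
12. timeout(0):  <0:coor t2 p>
13. crash(1):  <1:✗part t1 p>
14. deliver 1→0:  nop
15. recover(1):  <1:part t1 p>
16. deliver 0→3:  <3:part t2 p>
17. crash(2):  <2:✗part t1 ->

1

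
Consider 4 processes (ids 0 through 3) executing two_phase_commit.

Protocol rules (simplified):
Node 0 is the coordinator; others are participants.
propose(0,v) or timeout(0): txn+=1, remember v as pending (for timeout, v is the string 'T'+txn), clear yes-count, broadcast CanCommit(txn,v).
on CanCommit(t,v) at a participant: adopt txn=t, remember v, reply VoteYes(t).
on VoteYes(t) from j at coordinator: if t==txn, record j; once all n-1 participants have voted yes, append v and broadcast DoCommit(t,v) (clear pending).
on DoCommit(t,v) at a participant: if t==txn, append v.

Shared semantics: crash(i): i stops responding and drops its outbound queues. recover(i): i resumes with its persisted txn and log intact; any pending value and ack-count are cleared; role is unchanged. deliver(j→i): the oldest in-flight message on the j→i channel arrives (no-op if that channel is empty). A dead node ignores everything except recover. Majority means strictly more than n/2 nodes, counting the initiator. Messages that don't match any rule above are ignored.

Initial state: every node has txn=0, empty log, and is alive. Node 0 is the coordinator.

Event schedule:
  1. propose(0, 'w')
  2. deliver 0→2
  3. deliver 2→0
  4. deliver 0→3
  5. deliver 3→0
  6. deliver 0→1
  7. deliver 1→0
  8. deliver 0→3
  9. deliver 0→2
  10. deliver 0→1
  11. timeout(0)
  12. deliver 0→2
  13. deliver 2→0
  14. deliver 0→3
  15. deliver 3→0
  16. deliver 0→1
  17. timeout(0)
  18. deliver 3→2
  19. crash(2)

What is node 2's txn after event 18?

2

[1] propose(0,'w') → N0(coor t1 [-])
[2] deliver 0→2 → N2(part t1 [-])
[3] deliver 2→0 → ∅
[4] deliver 0→3 → N3(part t1 [-])
[5] deliver 3→0 → ∅
[6] deliver 0→1 → N1(part t1 [-])
[7] deliver 1→0 → N0(coor t1 [w])
[8] deliver 0→3 → N3(part t1 [w])
[9] deliver 0→2 → N2(part t1 [w])
[10] deliver 0→1 → N1(part t1 [w])
[11] timeout(0) → N0(coor t2 [w])
[12] deliver 0→2 → N2(part t2 [w])
[13] deliver 2→0 → ∅
[14] deliver 0→3 → N3(part t2 [w])
[15] deliver 3→0 → ∅
[16] deliver 0→1 → N1(part t2 [w])
[17] timeout(0) → N0(coor t3 [w])
[18] deliver 3→2 → ∅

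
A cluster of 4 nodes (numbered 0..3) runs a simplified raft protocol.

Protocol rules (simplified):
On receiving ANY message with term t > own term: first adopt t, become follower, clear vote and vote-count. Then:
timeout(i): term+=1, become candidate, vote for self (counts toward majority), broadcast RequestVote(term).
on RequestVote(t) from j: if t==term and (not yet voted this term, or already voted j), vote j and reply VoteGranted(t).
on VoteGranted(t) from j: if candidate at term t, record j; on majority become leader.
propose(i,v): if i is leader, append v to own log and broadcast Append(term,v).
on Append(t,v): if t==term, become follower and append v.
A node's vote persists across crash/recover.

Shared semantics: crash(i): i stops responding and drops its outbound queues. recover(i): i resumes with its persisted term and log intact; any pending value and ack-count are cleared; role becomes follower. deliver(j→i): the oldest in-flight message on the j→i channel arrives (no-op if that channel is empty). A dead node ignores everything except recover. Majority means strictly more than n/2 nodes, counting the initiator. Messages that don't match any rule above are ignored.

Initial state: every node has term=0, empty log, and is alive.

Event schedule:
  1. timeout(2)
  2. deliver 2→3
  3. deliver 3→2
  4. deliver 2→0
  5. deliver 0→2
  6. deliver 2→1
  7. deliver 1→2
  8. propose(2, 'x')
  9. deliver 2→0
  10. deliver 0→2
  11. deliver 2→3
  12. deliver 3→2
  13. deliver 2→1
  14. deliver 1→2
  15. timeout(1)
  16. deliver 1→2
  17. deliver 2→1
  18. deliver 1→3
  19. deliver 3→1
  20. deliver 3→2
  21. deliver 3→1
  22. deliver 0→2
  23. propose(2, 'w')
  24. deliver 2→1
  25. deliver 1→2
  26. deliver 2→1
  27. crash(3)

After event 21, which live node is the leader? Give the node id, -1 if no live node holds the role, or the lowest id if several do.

1

step 1 timeout(2): 2={cand,t=1,log=-}
step 2 deliver 2→3: 3={foll,t=1,log=-}
step 3 deliver 3→2: —
step 4 deliver 2→0: 0={foll,t=1,log=-}
step 5 deliver 0→2: 2={lead,t=1,log=-}
step 6 deliver 2→1: 1={foll,t=1,log=-}
step 7 deliver 1→2: —
step 8 propose(2,'x'): 2={lead,t=1,log=x}
step 9 deliver 2→0: 0={foll,t=1,log=x}
step 10 deliver 0→2: —
step 11 deliver 2→3: 3={foll,t=1,log=x}
step 12 deliver 3→2: —
step 13 deliver 2→1: 1={foll,t=1,log=x}
step 14 deliver 1→2: —
step 15 timeout(1): 1={cand,t=2,log=x}
step 16 deliver 1→2: 2={foll,t=2,log=x}
step 17 deliver 2→1: —
step 18 deliver 1→3: 3={foll,t=2,log=x}
step 19 deliver 3→1: 1={lead,t=2,log=x}
step 20 deliver 3→2: —
step 21 deliver 3→1: —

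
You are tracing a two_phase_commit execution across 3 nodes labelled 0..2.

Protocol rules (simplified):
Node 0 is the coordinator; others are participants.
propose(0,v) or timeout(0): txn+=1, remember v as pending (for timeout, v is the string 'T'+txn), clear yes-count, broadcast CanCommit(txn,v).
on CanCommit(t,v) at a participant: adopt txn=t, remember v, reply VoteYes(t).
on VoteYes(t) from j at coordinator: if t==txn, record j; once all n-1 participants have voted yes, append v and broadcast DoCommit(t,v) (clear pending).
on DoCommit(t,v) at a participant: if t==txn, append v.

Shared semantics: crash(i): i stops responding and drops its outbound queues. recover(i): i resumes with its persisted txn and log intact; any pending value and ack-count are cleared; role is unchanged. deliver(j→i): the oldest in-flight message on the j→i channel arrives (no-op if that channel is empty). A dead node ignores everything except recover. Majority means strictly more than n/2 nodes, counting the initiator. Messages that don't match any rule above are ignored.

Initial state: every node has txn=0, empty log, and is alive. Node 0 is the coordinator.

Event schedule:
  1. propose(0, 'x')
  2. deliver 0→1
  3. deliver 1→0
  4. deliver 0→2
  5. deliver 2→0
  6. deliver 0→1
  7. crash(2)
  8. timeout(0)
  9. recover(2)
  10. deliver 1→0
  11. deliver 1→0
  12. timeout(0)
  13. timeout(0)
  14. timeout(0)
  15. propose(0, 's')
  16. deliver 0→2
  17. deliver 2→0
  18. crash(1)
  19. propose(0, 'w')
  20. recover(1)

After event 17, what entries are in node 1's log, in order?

x

e1 propose(0,'x'): 0[coor,t=1,-]
e2 deliver 0→1: 1[part,t=1,-]
e3 deliver 1→0: ·
e4 deliver 0→2: 2[part,t=1,-]
e5 deliver 2→0: 0[coor,t=1,x]
e6 deliver 0→1: 1[part,t=1,x]
e7 crash(2): 2[✗part,t=1,-]
e8 timeout(0): 0[coor,t=2,x]
e9 recover(2): 2[part,t=1,-]
e10 deliver 1→0: ·
e11 deliver 1→0: ·
e12 timeout(0): 0[coor,t=3,x]
e13 timeout(0): 0[coor,t=4,x]
e14 timeout(0): 0[coor,t=5,x]
e15 propose(0,'s'): 0[coor,t=6,x]
e16 deliver 0→2: 2[part,t=1,x]
e17 deliver 2→0: ·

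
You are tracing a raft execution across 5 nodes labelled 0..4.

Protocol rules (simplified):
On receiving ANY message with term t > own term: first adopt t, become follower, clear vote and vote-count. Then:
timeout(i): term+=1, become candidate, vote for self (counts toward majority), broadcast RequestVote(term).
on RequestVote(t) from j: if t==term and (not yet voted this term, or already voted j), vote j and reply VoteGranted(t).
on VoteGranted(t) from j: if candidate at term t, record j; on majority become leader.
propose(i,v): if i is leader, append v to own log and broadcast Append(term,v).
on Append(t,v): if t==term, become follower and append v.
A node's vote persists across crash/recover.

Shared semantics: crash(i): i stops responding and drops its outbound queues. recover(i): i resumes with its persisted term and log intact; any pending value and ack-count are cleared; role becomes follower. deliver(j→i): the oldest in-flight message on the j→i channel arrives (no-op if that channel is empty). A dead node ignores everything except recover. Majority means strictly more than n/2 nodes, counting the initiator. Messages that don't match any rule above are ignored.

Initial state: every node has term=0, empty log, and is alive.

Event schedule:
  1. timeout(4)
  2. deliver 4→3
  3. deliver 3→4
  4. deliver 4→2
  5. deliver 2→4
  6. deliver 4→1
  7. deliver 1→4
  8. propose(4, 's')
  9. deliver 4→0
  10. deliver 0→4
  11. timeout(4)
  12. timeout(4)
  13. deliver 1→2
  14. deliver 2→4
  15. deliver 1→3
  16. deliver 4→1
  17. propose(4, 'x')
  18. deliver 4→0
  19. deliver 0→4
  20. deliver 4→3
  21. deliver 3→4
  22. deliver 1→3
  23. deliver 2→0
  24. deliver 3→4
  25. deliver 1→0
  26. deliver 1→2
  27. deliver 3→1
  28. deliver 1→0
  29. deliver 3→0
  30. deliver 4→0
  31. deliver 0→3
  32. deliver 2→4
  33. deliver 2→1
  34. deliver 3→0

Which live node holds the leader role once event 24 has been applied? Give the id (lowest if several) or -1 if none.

1. timeout(4):  <4:cand t1 ->
2. deliver 4→3:  <3:foll t1 ->
3. deliver 3→4:  nop
4. deliver 4→2:  <2:foll t1 ->
5. deliver 2→4:  <4:lead t1 ->
6. deliver 4→1:  <1:foll t1 ->
7. deliver 1→4:  nop
8. propose(4,'s'):  <4:lead t1 s>
9. deliver 4→0:  <0:foll t1 ->
10. deliver 0→4:  nop
11. timeout(4):  <4:cand t2 s>
12. timeout(4):  <4:cand t3 s>
13. deliver 1→2:  nop
14. deliver 2→4:  nop
15. deliver 1→3:  nop
16. deliver 4→1:  <1:foll t1 s>
17. propose(4,'x'):  nop
18. deliver 4→0:  <0:foll t1 s>
19. deliver 0→4:  nop
20. deliver 4→3:  <3:foll t1 s>
21. deliver 3→4:  nop
22. deliver 1→3:  nop
23. deliver 2→0:  nop
24. deliver 3→4:  nop

-1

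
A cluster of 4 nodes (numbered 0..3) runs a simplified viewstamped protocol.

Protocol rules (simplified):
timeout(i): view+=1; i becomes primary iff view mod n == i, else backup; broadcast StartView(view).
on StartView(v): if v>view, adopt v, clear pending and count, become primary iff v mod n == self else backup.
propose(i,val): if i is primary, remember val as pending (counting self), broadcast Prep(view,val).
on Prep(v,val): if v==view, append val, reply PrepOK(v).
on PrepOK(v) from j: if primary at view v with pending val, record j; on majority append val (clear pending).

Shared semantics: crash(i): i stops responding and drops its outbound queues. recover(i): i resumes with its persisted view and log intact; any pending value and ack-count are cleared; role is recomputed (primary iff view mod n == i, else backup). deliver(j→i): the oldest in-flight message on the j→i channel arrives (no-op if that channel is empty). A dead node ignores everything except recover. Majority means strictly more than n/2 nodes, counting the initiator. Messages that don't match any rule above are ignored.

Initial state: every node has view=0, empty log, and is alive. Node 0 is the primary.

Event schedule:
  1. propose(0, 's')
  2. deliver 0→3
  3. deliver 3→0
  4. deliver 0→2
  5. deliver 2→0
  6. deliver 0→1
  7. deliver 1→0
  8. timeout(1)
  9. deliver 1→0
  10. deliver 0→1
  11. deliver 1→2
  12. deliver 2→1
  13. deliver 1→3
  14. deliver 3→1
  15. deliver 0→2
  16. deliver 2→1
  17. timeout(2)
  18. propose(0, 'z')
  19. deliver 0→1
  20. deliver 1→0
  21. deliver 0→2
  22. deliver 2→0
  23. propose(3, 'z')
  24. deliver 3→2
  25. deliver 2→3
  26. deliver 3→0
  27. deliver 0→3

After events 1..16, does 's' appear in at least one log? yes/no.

yes

step 1 propose(0,'s'): —
step 2 deliver 0→3: 3={back,v=0,log=s}
step 3 deliver 3→0: —
step 4 deliver 0→2: 2={back,v=0,log=s}
step 5 deliver 2→0: 0={prim,v=0,log=s}
step 6 deliver 0→1: 1={back,v=0,log=s}
step 7 deliver 1→0: —
step 8 timeout(1): 1={prim,v=1,log=s}
step 9 deliver 1→0: 0={back,v=1,log=s}
step 10 deliver 0→1: —
step 11 deliver 1→2: 2={back,v=1,log=s}
step 12 deliver 2→1: —
step 13 deliver 1→3: 3={back,v=1,log=s}
step 14 deliver 3→1: —
step 15 deliver 0→2: —
step 16 deliver 2→1: —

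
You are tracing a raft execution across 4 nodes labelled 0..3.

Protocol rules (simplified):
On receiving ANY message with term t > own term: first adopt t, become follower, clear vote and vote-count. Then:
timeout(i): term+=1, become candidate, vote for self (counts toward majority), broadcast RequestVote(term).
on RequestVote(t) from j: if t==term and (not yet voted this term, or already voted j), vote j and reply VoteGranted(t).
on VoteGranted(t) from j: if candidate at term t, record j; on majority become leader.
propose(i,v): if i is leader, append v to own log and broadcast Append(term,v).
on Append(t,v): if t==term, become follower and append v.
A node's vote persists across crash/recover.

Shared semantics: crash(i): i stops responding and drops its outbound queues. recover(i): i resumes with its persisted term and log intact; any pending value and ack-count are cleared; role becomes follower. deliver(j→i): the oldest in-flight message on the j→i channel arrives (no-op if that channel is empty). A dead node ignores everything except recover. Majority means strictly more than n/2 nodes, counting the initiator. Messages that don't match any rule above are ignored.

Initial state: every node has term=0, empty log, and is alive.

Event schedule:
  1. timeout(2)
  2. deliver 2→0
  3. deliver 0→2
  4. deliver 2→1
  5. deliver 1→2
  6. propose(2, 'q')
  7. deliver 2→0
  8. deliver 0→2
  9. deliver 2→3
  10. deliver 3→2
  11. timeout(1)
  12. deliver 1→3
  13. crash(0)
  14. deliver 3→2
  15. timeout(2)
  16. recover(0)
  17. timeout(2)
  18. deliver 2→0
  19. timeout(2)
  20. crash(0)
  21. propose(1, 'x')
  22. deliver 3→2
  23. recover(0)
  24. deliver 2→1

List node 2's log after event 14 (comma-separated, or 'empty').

1. timeout(2):  <2:cand t1 ->
2. deliver 2→0:  <0:foll t1 ->
3. deliver 0→2:  nop
4. deliver 2→1:  <1:foll t1 ->
5. deliver 1→2:  <2:lead t1 ->
6. propose(2,'q'):  <2:lead t1 q>
7. deliver 2→0:  <0:foll t1 q>
8. deliver 0→2:  nop
9. deliver 2→3:  <3:foll t1 ->
10. deliver 3→2:  nop
11. timeout(1):  <1:cand t2 ->
12. deliver 1→3:  <3:foll t2 ->
13. crash(0):  <0:✗foll t1 q>
14. deliver 3→2:  nop

q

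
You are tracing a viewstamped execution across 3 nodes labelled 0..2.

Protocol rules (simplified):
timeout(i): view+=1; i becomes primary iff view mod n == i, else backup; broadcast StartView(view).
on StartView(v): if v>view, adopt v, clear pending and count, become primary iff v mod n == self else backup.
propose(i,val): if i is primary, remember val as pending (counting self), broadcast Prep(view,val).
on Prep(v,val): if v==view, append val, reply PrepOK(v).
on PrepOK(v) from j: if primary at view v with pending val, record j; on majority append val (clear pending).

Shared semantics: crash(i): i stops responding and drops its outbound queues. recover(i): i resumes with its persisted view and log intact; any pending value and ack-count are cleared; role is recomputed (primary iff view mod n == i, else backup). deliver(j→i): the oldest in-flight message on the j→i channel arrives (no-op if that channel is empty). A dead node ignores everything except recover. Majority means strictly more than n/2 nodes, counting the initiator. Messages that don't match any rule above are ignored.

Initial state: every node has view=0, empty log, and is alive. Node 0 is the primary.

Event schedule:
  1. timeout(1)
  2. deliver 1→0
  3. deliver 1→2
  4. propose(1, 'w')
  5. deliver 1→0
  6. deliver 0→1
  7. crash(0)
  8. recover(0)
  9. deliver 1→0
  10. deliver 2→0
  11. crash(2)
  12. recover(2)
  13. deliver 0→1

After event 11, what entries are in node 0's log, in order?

[1] timeout(1) → N1(prim v1 [-])
[2] deliver 1→0 → N0(back v1 [-])
[3] deliver 1→2 → N2(back v1 [-])
[4] propose(1,'w') → ∅
[5] deliver 1→0 → N0(back v1 [w])
[6] deliver 0→1 → N1(prim v1 [w])
[7] crash(0) → N0(✗back v1 [w])
[8] recover(0) → N0(back v1 [w])
[9] deliver 1→0 → ∅
[10] deliver 2→0 → ∅
[11] crash(2) → N2(✗back v1 [-])

w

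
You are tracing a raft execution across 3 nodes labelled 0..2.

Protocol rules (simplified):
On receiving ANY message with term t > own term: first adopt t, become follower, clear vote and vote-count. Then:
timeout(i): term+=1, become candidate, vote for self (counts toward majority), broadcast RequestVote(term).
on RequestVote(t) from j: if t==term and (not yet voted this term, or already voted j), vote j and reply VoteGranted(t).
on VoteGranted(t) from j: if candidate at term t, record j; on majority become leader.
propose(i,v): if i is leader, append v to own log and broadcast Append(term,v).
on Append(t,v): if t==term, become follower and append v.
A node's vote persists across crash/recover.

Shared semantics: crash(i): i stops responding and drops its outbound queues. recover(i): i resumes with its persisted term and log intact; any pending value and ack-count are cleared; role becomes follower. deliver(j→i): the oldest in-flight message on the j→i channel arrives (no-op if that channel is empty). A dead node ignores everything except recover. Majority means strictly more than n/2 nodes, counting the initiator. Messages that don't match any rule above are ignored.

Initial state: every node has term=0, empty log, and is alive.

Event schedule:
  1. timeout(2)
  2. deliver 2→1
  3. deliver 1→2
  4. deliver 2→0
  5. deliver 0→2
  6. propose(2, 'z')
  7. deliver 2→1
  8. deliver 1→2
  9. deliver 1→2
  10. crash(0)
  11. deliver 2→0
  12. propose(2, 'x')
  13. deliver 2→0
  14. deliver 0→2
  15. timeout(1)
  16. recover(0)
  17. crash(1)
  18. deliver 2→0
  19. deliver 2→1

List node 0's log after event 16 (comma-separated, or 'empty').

empty

e1 timeout(2): 2[cand,t=1,-]
e2 deliver 2→1: 1[foll,t=1,-]
e3 deliver 1→2: 2[lead,t=1,-]
e4 deliver 2→0: 0[foll,t=1,-]
e5 deliver 0→2: ·
e6 propose(2,'z'): 2[lead,t=1,z]
e7 deliver 2→1: 1[foll,t=1,z]
e8 deliver 1→2: ·
e9 deliver 1→2: ·
e10 crash(0): 0[✗foll,t=1,-]
e11 deliver 2→0: ·
e12 propose(2,'x'): 2[lead,t=1,z,x]
e13 deliver 2→0: ·
e14 deliver 0→2: ·
e15 timeout(1): 1[cand,t=2,z]
e16 recover(0): 0[foll,t=1,-]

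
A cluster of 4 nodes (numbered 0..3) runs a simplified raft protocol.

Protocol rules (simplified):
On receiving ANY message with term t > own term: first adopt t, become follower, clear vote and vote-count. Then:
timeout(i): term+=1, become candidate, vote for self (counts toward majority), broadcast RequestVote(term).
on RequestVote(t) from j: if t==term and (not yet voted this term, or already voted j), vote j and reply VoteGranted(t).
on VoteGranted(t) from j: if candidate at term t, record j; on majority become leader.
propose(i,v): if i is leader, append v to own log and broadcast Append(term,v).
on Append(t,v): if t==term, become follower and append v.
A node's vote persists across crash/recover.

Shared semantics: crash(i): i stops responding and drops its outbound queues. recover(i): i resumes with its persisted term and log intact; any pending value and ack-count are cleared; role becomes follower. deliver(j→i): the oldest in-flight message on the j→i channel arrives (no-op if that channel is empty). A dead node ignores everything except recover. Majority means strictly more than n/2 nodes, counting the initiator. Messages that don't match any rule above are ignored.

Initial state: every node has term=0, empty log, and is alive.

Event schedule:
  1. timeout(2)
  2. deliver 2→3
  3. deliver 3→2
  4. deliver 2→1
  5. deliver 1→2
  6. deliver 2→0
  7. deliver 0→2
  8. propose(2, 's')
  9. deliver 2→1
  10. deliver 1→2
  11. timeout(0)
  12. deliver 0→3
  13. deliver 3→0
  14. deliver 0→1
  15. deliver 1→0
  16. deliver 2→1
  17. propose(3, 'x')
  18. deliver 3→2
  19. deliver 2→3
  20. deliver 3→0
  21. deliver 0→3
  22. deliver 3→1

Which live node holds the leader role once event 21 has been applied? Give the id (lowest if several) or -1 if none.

1. timeout(2):  <2:cand t1 ->
2. deliver 2→3:  <3:foll t1 ->
3. deliver 3→2:  nop
4. deliver 2→1:  <1:foll t1 ->
5. deliver 1→2:  <2:lead t1 ->
6. deliver 2→0:  <0:foll t1 ->
7. deliver 0→2:  nop
8. propose(2,'s'):  <2:lead t1 s>
9. deliver 2→1:  <1:foll t1 s>
10. deliver 1→2:  nop
11. timeout(0):  <0:cand t2 ->
12. deliver 0→3:  <3:foll t2 ->
13. deliver 3→0:  nop
14. deliver 0→1:  <1:foll t2 s>
15. deliver 1→0:  <0:lead t2 ->
16. deliver 2→1:  nop
17. propose(3,'x'):  nop
18. deliver 3→2:  nop
19. deliver 2→3:  nop
20. deliver 3→0:  nop
21. deliver 0→3:  nop

0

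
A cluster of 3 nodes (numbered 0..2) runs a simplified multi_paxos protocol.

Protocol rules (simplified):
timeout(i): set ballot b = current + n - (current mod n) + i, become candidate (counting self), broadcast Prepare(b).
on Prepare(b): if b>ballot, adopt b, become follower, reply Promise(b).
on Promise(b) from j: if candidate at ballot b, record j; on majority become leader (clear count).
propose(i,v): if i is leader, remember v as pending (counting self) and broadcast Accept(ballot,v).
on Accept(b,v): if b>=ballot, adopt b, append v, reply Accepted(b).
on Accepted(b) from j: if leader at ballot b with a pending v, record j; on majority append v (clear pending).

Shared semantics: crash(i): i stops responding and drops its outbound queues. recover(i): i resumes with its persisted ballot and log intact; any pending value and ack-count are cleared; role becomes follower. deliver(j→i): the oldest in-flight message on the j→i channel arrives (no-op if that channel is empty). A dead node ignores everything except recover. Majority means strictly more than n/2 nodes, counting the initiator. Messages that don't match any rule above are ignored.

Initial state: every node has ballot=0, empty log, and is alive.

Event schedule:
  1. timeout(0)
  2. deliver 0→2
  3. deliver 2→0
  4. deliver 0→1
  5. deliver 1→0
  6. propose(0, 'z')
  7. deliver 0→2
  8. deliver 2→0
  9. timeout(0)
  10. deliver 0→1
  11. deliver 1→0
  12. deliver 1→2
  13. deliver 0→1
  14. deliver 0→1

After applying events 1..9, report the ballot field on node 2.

after 1 — timeout(0): n0:cand/b3/[-]
after 2 — deliver 0→2: n2:foll/b3/[-]
after 3 — deliver 2→0: n0:lead/b3/[-]
after 4 — deliver 0→1: n1:foll/b3/[-]
after 5 — deliver 1→0: ·
after 6 — propose(0,'z'): ·
after 7 — deliver 0→2: n2:foll/b3/[z]
after 8 — deliver 2→0: n0:lead/b3/[z]
after 9 — timeout(0): n0:cand/b6/[z]

3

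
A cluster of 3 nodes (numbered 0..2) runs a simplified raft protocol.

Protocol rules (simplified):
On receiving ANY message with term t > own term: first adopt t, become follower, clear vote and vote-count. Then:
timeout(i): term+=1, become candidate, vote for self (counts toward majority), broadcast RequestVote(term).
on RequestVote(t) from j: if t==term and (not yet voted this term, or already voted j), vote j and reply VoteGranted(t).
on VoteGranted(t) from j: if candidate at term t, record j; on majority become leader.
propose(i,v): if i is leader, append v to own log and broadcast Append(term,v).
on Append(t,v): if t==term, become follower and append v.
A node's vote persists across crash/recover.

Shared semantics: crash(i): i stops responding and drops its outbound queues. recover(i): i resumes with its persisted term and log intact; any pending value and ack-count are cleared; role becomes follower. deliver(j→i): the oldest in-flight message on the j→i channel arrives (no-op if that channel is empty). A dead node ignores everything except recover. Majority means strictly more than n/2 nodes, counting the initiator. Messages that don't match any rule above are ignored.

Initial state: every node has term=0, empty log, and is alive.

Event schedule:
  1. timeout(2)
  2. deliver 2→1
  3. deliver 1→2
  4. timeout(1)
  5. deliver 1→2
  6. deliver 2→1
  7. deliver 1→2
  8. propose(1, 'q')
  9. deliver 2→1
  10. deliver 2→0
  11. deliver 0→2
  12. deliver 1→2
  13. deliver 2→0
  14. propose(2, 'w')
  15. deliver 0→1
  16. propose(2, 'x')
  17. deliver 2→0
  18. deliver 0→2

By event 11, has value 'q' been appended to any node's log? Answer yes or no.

after 1 — timeout(2): n2:cand/t1/[-]
after 2 — deliver 2→1: n1:foll/t1/[-]
after 3 — deliver 1→2: n2:lead/t1/[-]
after 4 — timeout(1): n1:cand/t2/[-]
after 5 — deliver 1→2: n2:foll/t2/[-]
after 6 — deliver 2→1: n1:lead/t2/[-]
after 7 — deliver 1→2: ·
after 8 — propose(1,'q'): n1:lead/t2/[q]
after 9 — deliver 2→1: ·
after 10 — deliver 2→0: n0:foll/t1/[-]
after 11 — deliver 0→2: ·

yes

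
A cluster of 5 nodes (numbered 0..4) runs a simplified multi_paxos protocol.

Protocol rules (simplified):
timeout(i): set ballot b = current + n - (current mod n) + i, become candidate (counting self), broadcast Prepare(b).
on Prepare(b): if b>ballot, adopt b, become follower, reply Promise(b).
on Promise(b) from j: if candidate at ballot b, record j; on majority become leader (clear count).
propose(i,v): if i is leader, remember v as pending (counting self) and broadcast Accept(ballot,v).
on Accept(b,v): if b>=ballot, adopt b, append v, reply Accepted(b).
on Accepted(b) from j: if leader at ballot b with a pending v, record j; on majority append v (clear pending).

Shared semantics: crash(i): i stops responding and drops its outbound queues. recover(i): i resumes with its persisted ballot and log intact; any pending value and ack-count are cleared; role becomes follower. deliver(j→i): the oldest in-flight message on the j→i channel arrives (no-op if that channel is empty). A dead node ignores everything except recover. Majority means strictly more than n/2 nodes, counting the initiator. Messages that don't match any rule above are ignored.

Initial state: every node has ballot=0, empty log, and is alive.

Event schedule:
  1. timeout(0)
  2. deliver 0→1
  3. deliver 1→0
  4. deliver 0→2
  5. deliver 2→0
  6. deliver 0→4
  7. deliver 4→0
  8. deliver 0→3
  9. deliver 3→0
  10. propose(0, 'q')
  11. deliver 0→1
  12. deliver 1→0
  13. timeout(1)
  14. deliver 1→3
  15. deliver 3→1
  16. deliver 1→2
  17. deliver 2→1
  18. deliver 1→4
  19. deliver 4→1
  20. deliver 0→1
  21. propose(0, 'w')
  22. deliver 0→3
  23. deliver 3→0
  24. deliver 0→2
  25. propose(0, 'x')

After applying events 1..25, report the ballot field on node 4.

11

step 1 timeout(0): 0={cand,b=5,log=-}
step 2 deliver 0→1: 1={foll,b=5,log=-}
step 3 deliver 1→0: —
step 4 deliver 0→2: 2={foll,b=5,log=-}
step 5 deliver 2→0: 0={lead,b=5,log=-}
step 6 deliver 0→4: 4={foll,b=5,log=-}
step 7 deliver 4→0: —
step 8 deliver 0→3: 3={foll,b=5,log=-}
step 9 deliver 3→0: —
step 10 propose(0,'q'): —
step 11 deliver 0→1: 1={foll,b=5,log=q}
step 12 deliver 1→0: —
step 13 timeout(1): 1={cand,b=11,log=q}
step 14 deliver 1→3: 3={foll,b=11,log=-}
step 15 deliver 3→1: —
step 16 deliver 1→2: 2={foll,b=11,log=-}
step 17 deliver 2→1: 1={lead,b=11,log=q}
step 18 deliver 1→4: 4={foll,b=11,log=-}
step 19 deliver 4→1: —
step 20 deliver 0→1: —
step 21 propose(0,'w'): —
step 22 deliver 0→3: —
step 23 deliver 3→0: —
step 24 deliver 0→2: —
step 25 propose(0,'x'): —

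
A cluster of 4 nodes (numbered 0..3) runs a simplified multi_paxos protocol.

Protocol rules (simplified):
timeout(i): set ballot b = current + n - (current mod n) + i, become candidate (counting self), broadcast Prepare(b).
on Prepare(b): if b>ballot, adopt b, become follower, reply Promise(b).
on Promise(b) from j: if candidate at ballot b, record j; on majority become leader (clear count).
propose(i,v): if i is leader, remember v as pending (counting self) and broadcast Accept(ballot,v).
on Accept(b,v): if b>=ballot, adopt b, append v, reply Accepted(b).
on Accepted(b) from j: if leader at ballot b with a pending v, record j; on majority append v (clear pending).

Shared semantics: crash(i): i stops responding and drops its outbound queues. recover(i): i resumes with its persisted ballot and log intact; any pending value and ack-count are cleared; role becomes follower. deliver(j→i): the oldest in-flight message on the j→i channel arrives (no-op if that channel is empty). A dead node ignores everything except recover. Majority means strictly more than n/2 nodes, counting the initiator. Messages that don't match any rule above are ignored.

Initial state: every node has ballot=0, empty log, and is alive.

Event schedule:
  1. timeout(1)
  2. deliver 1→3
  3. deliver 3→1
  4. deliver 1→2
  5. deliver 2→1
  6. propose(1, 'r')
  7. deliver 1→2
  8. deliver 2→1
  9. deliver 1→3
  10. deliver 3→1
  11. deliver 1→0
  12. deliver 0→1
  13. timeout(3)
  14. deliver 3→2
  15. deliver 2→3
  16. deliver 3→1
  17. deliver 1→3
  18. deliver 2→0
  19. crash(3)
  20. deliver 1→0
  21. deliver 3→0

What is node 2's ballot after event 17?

11

1. timeout(1):  <1:cand b5 ->
2. deliver 1→3:  <3:foll b5 ->
3. deliver 3→1:  nop
4. deliver 1→2:  <2:foll b5 ->
5. deliver 2→1:  <1:lead b5 ->
6. propose(1,'r'):  nop
7. deliver 1→2:  <2:foll b5 r>
8. deliver 2→1:  nop
9. deliver 1→3:  <3:foll b5 r>
10. deliver 3→1:  <1:lead b5 r>
11. deliver 1→0:  <0:foll b5 ->
12. deliver 0→1:  nop
13. timeout(3):  <3:cand b11 r>
14. deliver 3→2:  <2:foll b11 r>
15. deliver 2→3:  nop
16. deliver 3→1:  <1:foll b11 r>
17. deliver 1→3:  <3:lead b11 r>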